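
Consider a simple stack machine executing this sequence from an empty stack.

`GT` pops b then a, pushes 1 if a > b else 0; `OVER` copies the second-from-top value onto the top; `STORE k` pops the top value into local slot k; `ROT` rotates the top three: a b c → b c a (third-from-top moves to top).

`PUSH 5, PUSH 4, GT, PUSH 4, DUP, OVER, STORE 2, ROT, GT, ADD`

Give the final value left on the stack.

5

PUSH 5  : 5
PUSH 4  : 5 4
GT      : 1
PUSH 4  : 1 4
DUP     : 1 4 4
OVER    : 1 4 4 4
STORE 2 : 1 4 4
ROT     : 4 4 1
GT      : 4 1
ADD     : 5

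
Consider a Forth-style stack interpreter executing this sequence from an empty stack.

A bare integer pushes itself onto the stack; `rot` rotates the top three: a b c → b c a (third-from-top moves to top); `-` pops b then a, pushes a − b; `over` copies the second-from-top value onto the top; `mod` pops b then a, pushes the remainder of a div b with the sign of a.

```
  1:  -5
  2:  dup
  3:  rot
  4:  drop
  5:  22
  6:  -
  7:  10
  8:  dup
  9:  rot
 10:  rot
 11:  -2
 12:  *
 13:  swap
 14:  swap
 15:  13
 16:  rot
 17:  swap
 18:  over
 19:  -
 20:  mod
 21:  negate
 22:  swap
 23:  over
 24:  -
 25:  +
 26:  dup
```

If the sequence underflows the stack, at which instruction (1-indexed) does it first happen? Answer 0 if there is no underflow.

3

-5  -> -5
dup -> -5 -5
rot  — needs 3 operands, stack has 2 → underflow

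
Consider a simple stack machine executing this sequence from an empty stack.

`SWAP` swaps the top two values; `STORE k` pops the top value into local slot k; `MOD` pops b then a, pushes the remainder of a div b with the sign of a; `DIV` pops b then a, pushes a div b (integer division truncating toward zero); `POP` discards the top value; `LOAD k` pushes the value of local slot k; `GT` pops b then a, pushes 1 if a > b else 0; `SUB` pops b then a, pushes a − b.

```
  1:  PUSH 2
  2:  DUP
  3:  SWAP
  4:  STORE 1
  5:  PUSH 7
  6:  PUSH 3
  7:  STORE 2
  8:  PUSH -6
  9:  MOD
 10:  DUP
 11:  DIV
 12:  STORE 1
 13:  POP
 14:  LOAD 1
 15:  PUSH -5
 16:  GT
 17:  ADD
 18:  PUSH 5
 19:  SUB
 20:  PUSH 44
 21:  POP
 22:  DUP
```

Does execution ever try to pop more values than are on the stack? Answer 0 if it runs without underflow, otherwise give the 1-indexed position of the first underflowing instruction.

17

PUSH 2  → [2]
DUP     → [2, 2]
SWAP    → [2, 2]
STORE 1 → [2]
PUSH 7  → [2, 7]
PUSH 3  → [2, 7, 3]
STORE 2 → [2, 7]
PUSH -6 → [2, 7, -6]
MOD     → [2, 1]
DUP     → [2, 1, 1]
DIV     → [2, 1]
STORE 1 → [2]
POP     → []
LOAD 1  → [1]
PUSH -5 → [1, -5]
GT      → [1]
ADD  — needs 2 operands, stack has 1 → underflow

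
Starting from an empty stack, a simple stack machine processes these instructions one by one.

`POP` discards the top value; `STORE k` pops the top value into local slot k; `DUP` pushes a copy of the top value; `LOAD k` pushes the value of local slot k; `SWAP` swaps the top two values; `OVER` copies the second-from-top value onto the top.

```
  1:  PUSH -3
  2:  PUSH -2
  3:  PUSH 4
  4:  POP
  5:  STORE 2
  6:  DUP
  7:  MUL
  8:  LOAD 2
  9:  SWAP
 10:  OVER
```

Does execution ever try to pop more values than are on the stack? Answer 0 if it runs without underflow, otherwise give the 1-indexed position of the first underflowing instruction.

PUSH -3  [-3]
PUSH -2  [-3, -2]
PUSH 4   [-3, -2, 4]
POP      [-3, -2]
STORE 2  [-3]
DUP      [-3, -3]
MUL      [9]
LOAD 2   [9, -2]
SWAP     [-2, 9]
OVER     [-2, 9, -2]

0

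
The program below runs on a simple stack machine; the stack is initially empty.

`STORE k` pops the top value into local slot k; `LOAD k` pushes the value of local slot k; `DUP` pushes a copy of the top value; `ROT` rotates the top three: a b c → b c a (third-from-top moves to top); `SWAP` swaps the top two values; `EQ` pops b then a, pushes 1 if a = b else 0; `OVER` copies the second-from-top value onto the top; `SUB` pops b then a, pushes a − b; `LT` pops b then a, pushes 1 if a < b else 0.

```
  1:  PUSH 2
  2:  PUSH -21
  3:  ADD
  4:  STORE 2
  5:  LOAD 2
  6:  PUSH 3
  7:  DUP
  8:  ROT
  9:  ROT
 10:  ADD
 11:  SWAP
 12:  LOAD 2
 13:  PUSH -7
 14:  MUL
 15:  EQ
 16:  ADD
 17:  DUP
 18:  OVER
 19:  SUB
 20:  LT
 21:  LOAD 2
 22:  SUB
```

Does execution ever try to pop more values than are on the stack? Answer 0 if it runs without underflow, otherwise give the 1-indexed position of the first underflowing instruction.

PUSH 2   : [2]
PUSH -21 : [2, -21]
ADD      : [-19]
STORE 2  : []
LOAD 2   : [-19]
PUSH 3   : [-19, 3]
DUP      : [-19, 3, 3]
ROT      : [3, 3, -19]
ROT      : [3, -19, 3]
ADD      : [3, -16]
SWAP     : [-16, 3]
LOAD 2   : [-16, 3, -19]
PUSH -7  : [-16, 3, -19, -7]
MUL      : [-16, 3, 133]
EQ       : [-16, 0]
ADD      : [-16]
DUP      : [-16, -16]
OVER     : [-16, -16, -16]
SUB      : [-16, 0]
LT       : [1]
LOAD 2   : [1, -19]
SUB      : [20]

0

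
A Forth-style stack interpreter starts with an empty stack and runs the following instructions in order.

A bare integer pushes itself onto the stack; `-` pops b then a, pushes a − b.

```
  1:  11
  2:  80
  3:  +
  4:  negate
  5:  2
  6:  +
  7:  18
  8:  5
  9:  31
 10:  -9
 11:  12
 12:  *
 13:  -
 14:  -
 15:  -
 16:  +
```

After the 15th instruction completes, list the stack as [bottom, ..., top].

11     : [11]
80     : [11, 80]
+      : [91]
negate : [-91]
2      : [-91, 2]
+      : [-89]
18     : [-89, 18]
5      : [-89, 18, 5]
31     : [-89, 18, 5, 31]
-9     : [-89, 18, 5, 31, -9]
12     : [-89, 18, 5, 31, -9, 12]
*      : [-89, 18, 5, 31, -108]
-      : [-89, 18, 5, 139]
-      : [-89, 18, -134]
-      : [-89, 152]

[-89, 152]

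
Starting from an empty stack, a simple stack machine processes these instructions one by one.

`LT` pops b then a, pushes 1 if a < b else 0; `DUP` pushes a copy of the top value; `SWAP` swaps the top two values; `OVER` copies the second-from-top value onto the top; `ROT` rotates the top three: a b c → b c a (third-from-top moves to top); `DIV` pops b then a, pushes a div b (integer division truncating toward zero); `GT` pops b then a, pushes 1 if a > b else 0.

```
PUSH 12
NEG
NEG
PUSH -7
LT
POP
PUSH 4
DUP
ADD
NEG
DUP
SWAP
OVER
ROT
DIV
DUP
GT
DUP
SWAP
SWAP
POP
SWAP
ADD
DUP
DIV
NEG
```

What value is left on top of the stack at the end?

-1

PUSH 12  [12]
NEG      [-12]
NEG      [12]
PUSH -7  [12, -7]
LT       [0]
POP      []
PUSH 4   [4]
DUP      [4, 4]
ADD      [8]
NEG      [-8]
DUP      [-8, -8]
SWAP     [-8, -8]
OVER     [-8, -8, -8]
ROT      [-8, -8, -8]
DIV      [-8, 1]
DUP      [-8, 1, 1]
GT       [-8, 0]
DUP      [-8, 0, 0]
SWAP     [-8, 0, 0]
SWAP     [-8, 0, 0]
POP      [-8, 0]
SWAP     [0, -8]
ADD      [-8]
DUP      [-8, -8]
DIV      [1]
NEG      [-1]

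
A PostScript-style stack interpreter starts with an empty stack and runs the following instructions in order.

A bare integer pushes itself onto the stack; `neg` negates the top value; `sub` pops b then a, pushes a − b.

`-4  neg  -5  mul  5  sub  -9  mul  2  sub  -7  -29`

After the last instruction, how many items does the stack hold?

-4  -> -4
neg -> 4
-5  -> 4 -5
mul -> -20
5   -> -20 5
sub -> -25
-9  -> -25 -9
mul -> 225
2   -> 225 2
sub -> 223
-7  -> 223 -7
-29 -> 223 -7 -29

3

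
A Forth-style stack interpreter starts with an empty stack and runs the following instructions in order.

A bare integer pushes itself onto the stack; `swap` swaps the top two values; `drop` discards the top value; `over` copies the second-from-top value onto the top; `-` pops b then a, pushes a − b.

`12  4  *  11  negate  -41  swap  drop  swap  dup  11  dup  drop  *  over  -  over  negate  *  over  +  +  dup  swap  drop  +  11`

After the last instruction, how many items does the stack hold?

12     → 12
4      → 12 4
*      → 48
11     → 48 11
negate → 48 -11
-41    → 48 -11 -41
swap   → 48 -41 -11
drop   → 48 -41
swap   → -41 48
dup    → -41 48 48
11     → -41 48 48 11
dup    → -41 48 48 11 11
drop   → -41 48 48 11
*      → -41 48 528
over   → -41 48 528 48
-      → -41 48 480
over   → -41 48 480 48
negate → -41 48 480 -48
*      → -41 48 -23040
over   → -41 48 -23040 48
+      → -41 48 -22992
+      → -41 -22944
dup    → -41 -22944 -22944
swap   → -41 -22944 -22944
drop   → -41 -22944
+      → -22985
11     → -22985 11

2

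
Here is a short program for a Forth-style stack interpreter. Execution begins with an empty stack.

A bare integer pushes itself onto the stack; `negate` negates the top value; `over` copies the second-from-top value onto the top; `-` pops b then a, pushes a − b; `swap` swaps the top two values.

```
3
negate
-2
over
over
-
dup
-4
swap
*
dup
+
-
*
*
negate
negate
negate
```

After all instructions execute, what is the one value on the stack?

54

3       3
negate  -3
-2      -3 -2
over    -3 -2 -3
over    -3 -2 -3 -2
-       -3 -2 -1
dup     -3 -2 -1 -1
-4      -3 -2 -1 -1 -4
swap    -3 -2 -1 -4 -1
*       -3 -2 -1 4
dup     -3 -2 -1 4 4
+       -3 -2 -1 8
-       -3 -2 -9
*       -3 18
*       -54
negate  54
negate  -54
negate  54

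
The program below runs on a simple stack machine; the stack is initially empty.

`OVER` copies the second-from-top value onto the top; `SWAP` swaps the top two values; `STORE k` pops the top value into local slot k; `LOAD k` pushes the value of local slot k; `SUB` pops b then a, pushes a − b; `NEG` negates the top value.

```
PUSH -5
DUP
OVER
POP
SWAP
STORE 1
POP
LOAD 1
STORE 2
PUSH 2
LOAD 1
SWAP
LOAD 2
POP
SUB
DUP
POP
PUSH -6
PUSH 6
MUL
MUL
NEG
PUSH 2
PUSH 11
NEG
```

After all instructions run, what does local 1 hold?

-5

PUSH -5 : -5
DUP     : -5 -5
OVER    : -5 -5 -5
POP     : -5 -5
SWAP    : -5 -5
STORE 1 : -5
POP     : (empty)
LOAD 1  : -5
STORE 2 : (empty)
PUSH 2  : 2
LOAD 1  : 2 -5
SWAP    : -5 2
LOAD 2  : -5 2 -5
POP     : -5 2
SUB     : -7
DUP     : -7 -7
POP     : -7
PUSH -6 : -7 -6
PUSH 6  : -7 -6 6
MUL     : -7 -36
MUL     : 252
NEG     : -252
PUSH 2  : -252 2
PUSH 11 : -252 2 11
NEG     : -252 2 -11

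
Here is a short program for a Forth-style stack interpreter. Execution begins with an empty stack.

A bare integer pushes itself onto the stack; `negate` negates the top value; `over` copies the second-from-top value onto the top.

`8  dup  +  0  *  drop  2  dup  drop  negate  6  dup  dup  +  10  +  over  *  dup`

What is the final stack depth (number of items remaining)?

8      : [8]
dup    : [8, 8]
+      : [16]
0      : [16, 0]
*      : [0]
drop   : []
2      : [2]
dup    : [2, 2]
drop   : [2]
negate : [-2]
6      : [-2, 6]
dup    : [-2, 6, 6]
dup    : [-2, 6, 6, 6]
+      : [-2, 6, 12]
10     : [-2, 6, 12, 10]
+      : [-2, 6, 22]
over   : [-2, 6, 22, 6]
*      : [-2, 6, 132]
dup    : [-2, 6, 132, 132]

4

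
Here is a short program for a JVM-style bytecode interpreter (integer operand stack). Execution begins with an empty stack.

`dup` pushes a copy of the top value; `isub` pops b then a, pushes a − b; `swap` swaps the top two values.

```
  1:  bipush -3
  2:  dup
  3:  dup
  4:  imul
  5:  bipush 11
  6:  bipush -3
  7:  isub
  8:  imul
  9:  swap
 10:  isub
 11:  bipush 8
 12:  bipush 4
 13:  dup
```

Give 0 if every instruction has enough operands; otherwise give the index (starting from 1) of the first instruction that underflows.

bipush -3 → [-3]
dup       → [-3, -3]
dup       → [-3, -3, -3]
imul      → [-3, 9]
bipush 11 → [-3, 9, 11]
bipush -3 → [-3, 9, 11, -3]
isub      → [-3, 9, 14]
imul      → [-3, 126]
swap      → [126, -3]
isub      → [129]
bipush 8  → [129, 8]
bipush 4  → [129, 8, 4]
dup       → [129, 8, 4, 4]

0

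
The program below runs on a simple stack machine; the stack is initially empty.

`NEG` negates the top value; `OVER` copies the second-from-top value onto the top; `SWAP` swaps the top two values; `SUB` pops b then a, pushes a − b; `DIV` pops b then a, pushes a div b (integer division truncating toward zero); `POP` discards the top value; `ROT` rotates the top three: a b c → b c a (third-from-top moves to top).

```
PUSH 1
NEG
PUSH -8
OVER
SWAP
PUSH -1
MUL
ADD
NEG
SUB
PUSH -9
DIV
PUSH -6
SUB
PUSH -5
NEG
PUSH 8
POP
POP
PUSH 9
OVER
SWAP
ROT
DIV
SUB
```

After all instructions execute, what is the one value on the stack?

5

PUSH 1  -> [1]
NEG     -> [-1]
PUSH -8 -> [-1, -8]
OVER    -> [-1, -8, -1]
SWAP    -> [-1, -1, -8]
PUSH -1 -> [-1, -1, -8, -1]
MUL     -> [-1, -1, 8]
ADD     -> [-1, 7]
NEG     -> [-1, -7]
SUB     -> [6]
PUSH -9 -> [6, -9]
DIV     -> [0]
PUSH -6 -> [0, -6]
SUB     -> [6]
PUSH -5 -> [6, -5]
NEG     -> [6, 5]
PUSH 8  -> [6, 5, 8]
POP     -> [6, 5]
POP     -> [6]
PUSH 9  -> [6, 9]
OVER    -> [6, 9, 6]
SWAP    -> [6, 6, 9]
ROT     -> [6, 9, 6]
DIV     -> [6, 1]
SUB     -> [5]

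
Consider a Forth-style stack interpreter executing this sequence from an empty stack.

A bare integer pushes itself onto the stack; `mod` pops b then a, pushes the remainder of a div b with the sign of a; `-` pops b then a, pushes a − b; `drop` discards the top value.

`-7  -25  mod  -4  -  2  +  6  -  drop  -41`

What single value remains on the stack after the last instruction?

-41

-7   : -7
-25  : -7 -25
mod  : -7
-4   : -7 -4
-    : -3
2    : -3 2
+    : -1
6    : -1 6
-    : -7
drop : (empty)
-41  : -41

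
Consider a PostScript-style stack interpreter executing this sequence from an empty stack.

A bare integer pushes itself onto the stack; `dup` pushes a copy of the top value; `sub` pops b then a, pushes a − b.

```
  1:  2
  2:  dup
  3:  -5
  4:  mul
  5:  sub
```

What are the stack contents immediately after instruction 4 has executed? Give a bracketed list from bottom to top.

[2, -10]

2   : 2
dup : 2 2
-5  : 2 2 -5
mul : 2 -10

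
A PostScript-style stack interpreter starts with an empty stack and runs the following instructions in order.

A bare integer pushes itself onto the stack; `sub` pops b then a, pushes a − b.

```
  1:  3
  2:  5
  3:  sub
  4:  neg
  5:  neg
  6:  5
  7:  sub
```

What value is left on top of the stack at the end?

-7

3   -> [3]
5   -> [3, 5]
sub -> [-2]
neg -> [2]
neg -> [-2]
5   -> [-2, 5]
sub -> [-7]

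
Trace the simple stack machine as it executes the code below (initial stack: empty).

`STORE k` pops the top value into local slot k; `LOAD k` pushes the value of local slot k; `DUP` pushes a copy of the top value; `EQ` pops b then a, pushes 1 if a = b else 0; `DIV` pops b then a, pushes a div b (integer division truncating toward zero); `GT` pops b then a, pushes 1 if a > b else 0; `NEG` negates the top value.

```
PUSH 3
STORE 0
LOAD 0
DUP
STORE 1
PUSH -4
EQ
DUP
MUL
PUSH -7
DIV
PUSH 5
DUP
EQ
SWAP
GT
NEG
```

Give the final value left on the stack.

-1

PUSH 3  : [3]
STORE 0 : []
LOAD 0  : [3]
DUP     : [3, 3]
STORE 1 : [3]
PUSH -4 : [3, -4]
EQ      : [0]
DUP     : [0, 0]
MUL     : [0]
PUSH -7 : [0, -7]
DIV     : [0]
PUSH 5  : [0, 5]
DUP     : [0, 5, 5]
EQ      : [0, 1]
SWAP    : [1, 0]
GT      : [1]
NEG     : [-1]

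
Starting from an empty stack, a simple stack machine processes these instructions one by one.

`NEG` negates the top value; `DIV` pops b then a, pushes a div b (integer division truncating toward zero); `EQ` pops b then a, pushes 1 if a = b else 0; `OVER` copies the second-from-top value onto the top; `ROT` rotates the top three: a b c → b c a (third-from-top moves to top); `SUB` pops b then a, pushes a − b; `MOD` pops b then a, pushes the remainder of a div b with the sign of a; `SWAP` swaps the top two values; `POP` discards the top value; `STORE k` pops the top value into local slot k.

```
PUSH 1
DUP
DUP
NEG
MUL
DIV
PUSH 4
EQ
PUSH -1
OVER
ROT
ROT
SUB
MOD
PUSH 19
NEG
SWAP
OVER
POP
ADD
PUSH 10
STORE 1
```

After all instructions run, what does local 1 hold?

10

PUSH 1   1
DUP      1 1
DUP      1 1 1
NEG      1 1 -1
MUL      1 -1
DIV      -1
PUSH 4   -1 4
EQ       0
PUSH -1  0 -1
OVER     0 -1 0
ROT      -1 0 0
ROT      0 0 -1
SUB      0 1
MOD      0
PUSH 19  0 19
NEG      0 -19
SWAP     -19 0
OVER     -19 0 -19
POP      -19 0
ADD      -19
PUSH 10  -19 10
STORE 1  -19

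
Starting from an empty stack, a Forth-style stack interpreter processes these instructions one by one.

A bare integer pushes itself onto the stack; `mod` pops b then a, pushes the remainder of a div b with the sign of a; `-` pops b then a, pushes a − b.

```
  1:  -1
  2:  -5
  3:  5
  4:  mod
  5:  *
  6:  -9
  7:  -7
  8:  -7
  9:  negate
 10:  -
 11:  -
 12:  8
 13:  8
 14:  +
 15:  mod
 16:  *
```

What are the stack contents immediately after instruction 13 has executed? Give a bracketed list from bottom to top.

[0, 5, 8, 8]

-1      [-1]
-5      [-1, -5]
5       [-1, -5, 5]
mod     [-1, 0]
*       [0]
-9      [0, -9]
-7      [0, -9, -7]
-7      [0, -9, -7, -7]
negate  [0, -9, -7, 7]
-       [0, -9, -14]
-       [0, 5]
8       [0, 5, 8]
8       [0, 5, 8, 8]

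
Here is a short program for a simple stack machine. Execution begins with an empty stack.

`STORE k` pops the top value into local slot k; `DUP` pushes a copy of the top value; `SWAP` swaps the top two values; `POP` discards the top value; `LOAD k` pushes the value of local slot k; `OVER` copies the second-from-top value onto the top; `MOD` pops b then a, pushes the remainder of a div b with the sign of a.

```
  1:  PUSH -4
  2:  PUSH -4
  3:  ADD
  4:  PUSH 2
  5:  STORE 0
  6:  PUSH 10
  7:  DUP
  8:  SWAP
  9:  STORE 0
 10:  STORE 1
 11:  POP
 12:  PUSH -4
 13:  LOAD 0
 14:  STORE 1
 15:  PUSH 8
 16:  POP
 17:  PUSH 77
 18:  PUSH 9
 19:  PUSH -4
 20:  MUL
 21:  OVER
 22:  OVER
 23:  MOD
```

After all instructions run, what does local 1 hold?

PUSH -4  -4
PUSH -4  -4 -4
ADD      -8
PUSH 2   -8 2
STORE 0  -8
PUSH 10  -8 10
DUP      -8 10 10
SWAP     -8 10 10
STORE 0  -8 10
STORE 1  -8
POP      (empty)
PUSH -4  -4
LOAD 0   -4 10
STORE 1  -4
PUSH 8   -4 8
POP      -4
PUSH 77  -4 77
PUSH 9   -4 77 9
PUSH -4  -4 77 9 -4
MUL      -4 77 -36
OVER     -4 77 -36 77
OVER     -4 77 -36 77 -36
MOD      -4 77 -36 5

10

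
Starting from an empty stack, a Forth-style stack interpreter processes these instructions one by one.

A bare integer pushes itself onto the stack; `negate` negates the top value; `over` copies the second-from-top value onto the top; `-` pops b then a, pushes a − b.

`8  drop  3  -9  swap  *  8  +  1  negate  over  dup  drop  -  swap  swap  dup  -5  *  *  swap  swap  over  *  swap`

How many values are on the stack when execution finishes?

2

8       8
drop    (empty)
3       3
-9      3 -9
swap    -9 3
*       -27
8       -27 8
+       -19
1       -19 1
negate  -19 -1
over    -19 -1 -19
dup     -19 -1 -19 -19
drop    -19 -1 -19
-       -19 18
swap    18 -19
swap    -19 18
dup     -19 18 18
-5      -19 18 18 -5
*       -19 18 -90
*       -19 -1620
swap    -1620 -19
swap    -19 -1620
over    -19 -1620 -19
*       -19 30780
swap    30780 -19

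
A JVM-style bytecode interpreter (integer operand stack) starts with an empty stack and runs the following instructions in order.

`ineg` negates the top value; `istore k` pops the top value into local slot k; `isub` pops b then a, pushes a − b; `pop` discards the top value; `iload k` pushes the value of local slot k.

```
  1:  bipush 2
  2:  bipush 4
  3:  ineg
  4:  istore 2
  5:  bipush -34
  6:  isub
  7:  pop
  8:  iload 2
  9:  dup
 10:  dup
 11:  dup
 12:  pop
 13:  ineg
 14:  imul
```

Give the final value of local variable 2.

bipush 2   : [2]
bipush 4   : [2, 4]
ineg       : [2, -4]
istore 2   : [2]
bipush -34 : [2, -34]
isub       : [36]
pop        : []
iload 2    : [-4]
dup        : [-4, -4]
dup        : [-4, -4, -4]
dup        : [-4, -4, -4, -4]
pop        : [-4, -4, -4]
ineg       : [-4, -4, 4]
imul       : [-4, -16]

-4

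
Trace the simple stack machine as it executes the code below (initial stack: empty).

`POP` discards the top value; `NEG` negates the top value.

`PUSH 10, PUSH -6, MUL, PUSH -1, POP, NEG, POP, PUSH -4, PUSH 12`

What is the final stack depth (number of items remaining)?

2

PUSH 10  10
PUSH -6  10 -6
MUL      -60
PUSH -1  -60 -1
POP      -60
NEG      60
POP      (empty)
PUSH -4  -4
PUSH 12  -4 12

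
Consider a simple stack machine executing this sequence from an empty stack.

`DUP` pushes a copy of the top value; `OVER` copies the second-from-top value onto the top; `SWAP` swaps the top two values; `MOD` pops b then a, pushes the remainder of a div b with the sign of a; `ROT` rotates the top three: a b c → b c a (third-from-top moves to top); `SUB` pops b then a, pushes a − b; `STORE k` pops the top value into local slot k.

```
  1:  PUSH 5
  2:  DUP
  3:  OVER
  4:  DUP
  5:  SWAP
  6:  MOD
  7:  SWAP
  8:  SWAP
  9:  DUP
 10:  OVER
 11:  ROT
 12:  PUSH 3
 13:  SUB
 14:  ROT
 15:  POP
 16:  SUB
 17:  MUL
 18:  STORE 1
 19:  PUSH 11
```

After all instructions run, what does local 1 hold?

PUSH 5   [5]
DUP      [5, 5]
OVER     [5, 5, 5]
DUP      [5, 5, 5, 5]
SWAP     [5, 5, 5, 5]
MOD      [5, 5, 0]
SWAP     [5, 0, 5]
SWAP     [5, 5, 0]
DUP      [5, 5, 0, 0]
OVER     [5, 5, 0, 0, 0]
ROT      [5, 5, 0, 0, 0]
PUSH 3   [5, 5, 0, 0, 0, 3]
SUB      [5, 5, 0, 0, -3]
ROT      [5, 5, 0, -3, 0]
POP      [5, 5, 0, -3]
SUB      [5, 5, 3]
MUL      [5, 15]
STORE 1  [5]
PUSH 11  [5, 11]

15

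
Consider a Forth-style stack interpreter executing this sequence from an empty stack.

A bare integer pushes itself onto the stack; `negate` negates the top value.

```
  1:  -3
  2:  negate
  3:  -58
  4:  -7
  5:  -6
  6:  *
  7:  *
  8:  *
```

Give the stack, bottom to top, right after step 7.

[3, -2436]

-3     → [-3]
negate → [3]
-58    → [3, -58]
-7     → [3, -58, -7]
-6     → [3, -58, -7, -6]
*      → [3, -58, 42]
*      → [3, -2436]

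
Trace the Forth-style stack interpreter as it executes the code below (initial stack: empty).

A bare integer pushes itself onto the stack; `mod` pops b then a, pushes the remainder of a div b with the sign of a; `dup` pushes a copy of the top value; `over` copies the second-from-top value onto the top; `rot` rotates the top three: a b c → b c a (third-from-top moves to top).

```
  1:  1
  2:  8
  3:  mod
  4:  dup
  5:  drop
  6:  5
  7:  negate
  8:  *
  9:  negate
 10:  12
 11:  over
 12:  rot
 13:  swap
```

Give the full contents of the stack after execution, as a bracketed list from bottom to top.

1      : 1
8      : 1 8
mod    : 1
dup    : 1 1
drop   : 1
5      : 1 5
negate : 1 -5
*      : -5
negate : 5
12     : 5 12
over   : 5 12 5
rot    : 12 5 5
swap   : 12 5 5

[12, 5, 5]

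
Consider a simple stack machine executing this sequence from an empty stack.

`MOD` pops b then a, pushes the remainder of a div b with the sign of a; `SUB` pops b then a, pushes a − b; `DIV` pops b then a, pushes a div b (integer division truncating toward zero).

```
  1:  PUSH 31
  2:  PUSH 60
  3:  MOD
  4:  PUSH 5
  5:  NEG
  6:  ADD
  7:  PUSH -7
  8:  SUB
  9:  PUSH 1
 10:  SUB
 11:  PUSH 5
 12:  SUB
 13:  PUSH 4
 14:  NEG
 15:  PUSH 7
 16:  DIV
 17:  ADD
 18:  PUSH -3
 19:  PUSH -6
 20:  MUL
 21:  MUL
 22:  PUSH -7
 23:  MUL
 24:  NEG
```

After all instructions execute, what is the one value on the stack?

PUSH 31  31
PUSH 60  31 60
MOD      31
PUSH 5   31 5
NEG      31 -5
ADD      26
PUSH -7  26 -7
SUB      33
PUSH 1   33 1
SUB      32
PUSH 5   32 5
SUB      27
PUSH 4   27 4
NEG      27 -4
PUSH 7   27 -4 7
DIV      27 0
ADD      27
PUSH -3  27 -3
PUSH -6  27 -3 -6
MUL      27 18
MUL      486
PUSH -7  486 -7
MUL      -3402
NEG      3402

3402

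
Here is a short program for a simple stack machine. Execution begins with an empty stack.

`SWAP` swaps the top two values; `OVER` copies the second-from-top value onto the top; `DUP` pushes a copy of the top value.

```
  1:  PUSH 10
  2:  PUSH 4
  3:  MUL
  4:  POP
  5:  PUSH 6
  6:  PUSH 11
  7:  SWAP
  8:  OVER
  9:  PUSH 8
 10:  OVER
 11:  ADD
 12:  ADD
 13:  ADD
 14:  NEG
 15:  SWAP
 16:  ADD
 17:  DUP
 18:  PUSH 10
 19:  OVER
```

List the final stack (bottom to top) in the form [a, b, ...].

[-25, -25, 10, -25]

PUSH 10 -> [10]
PUSH 4  -> [10, 4]
MUL     -> [40]
POP     -> []
PUSH 6  -> [6]
PUSH 11 -> [6, 11]
SWAP    -> [11, 6]
OVER    -> [11, 6, 11]
PUSH 8  -> [11, 6, 11, 8]
OVER    -> [11, 6, 11, 8, 11]
ADD     -> [11, 6, 11, 19]
ADD     -> [11, 6, 30]
ADD     -> [11, 36]
NEG     -> [11, -36]
SWAP    -> [-36, 11]
ADD     -> [-25]
DUP     -> [-25, -25]
PUSH 10 -> [-25, -25, 10]
OVER    -> [-25, -25, 10, -25]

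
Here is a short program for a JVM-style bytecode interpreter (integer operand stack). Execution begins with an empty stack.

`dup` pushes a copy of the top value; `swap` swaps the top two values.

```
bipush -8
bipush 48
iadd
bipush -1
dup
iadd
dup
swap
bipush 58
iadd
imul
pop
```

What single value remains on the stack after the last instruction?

40

bipush -8 -> [-8]
bipush 48 -> [-8, 48]
iadd      -> [40]
bipush -1 -> [40, -1]
dup       -> [40, -1, -1]
iadd      -> [40, -2]
dup       -> [40, -2, -2]
swap      -> [40, -2, -2]
bipush 58 -> [40, -2, -2, 58]
iadd      -> [40, -2, 56]
imul      -> [40, -112]
pop       -> [40]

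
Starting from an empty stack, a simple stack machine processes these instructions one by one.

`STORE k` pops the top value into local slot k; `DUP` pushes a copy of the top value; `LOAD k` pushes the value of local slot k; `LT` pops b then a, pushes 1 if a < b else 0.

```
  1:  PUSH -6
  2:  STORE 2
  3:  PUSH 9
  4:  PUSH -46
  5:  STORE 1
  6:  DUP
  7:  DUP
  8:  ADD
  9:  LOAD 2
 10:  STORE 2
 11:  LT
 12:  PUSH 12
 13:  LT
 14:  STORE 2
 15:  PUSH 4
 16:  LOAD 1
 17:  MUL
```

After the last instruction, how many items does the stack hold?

1

PUSH -6  : [-6]
STORE 2  : []
PUSH 9   : [9]
PUSH -46 : [9, -46]
STORE 1  : [9]
DUP      : [9, 9]
DUP      : [9, 9, 9]
ADD      : [9, 18]
LOAD 2   : [9, 18, -6]
STORE 2  : [9, 18]
LT       : [1]
PUSH 12  : [1, 12]
LT       : [1]
STORE 2  : []
PUSH 4   : [4]
LOAD 1   : [4, -46]
MUL      : [-184]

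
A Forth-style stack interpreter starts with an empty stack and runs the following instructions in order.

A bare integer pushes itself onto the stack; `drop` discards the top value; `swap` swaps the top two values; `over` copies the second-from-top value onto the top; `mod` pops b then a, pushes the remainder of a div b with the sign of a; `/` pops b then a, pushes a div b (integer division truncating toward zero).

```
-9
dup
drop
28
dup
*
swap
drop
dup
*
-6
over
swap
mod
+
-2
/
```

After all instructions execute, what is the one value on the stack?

-307330

-9   : [-9]
dup  : [-9, -9]
drop : [-9]
28   : [-9, 28]
dup  : [-9, 28, 28]
*    : [-9, 784]
swap : [784, -9]
drop : [784]
dup  : [784, 784]
*    : [614656]
-6   : [614656, -6]
over : [614656, -6, 614656]
swap : [614656, 614656, -6]
mod  : [614656, 4]
+    : [614660]
-2   : [614660, -2]
/    : [-307330]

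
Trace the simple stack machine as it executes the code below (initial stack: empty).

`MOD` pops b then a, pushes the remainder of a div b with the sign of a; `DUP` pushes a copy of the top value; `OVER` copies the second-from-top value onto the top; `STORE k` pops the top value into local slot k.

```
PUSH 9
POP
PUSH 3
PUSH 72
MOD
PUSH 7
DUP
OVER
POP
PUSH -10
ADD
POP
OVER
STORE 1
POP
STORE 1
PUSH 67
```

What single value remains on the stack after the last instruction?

67

PUSH 9   → [9]
POP      → []
PUSH 3   → [3]
PUSH 72  → [3, 72]
MOD      → [3]
PUSH 7   → [3, 7]
DUP      → [3, 7, 7]
OVER     → [3, 7, 7, 7]
POP      → [3, 7, 7]
PUSH -10 → [3, 7, 7, -10]
ADD      → [3, 7, -3]
POP      → [3, 7]
OVER     → [3, 7, 3]
STORE 1  → [3, 7]
POP      → [3]
STORE 1  → []
PUSH 67  → [67]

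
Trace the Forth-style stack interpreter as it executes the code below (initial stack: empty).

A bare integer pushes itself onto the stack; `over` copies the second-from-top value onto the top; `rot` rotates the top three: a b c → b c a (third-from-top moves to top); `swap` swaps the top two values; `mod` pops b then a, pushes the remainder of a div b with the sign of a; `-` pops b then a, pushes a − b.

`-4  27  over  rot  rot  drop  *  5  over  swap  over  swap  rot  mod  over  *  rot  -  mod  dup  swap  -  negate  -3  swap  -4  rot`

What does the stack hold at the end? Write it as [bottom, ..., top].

[0, -4, -3]

-4     -> -4
27     -> -4 27
over   -> -4 27 -4
rot    -> 27 -4 -4
rot    -> -4 -4 27
drop   -> -4 -4
*      -> 16
5      -> 16 5
over   -> 16 5 16
swap   -> 16 16 5
over   -> 16 16 5 16
swap   -> 16 16 16 5
rot    -> 16 16 5 16
mod    -> 16 16 5
over   -> 16 16 5 16
*      -> 16 16 80
rot    -> 16 80 16
-      -> 16 64
mod    -> 16
dup    -> 16 16
swap   -> 16 16
-      -> 0
negate -> 0
-3     -> 0 -3
swap   -> -3 0
-4     -> -3 0 -4
rot    -> 0 -4 -3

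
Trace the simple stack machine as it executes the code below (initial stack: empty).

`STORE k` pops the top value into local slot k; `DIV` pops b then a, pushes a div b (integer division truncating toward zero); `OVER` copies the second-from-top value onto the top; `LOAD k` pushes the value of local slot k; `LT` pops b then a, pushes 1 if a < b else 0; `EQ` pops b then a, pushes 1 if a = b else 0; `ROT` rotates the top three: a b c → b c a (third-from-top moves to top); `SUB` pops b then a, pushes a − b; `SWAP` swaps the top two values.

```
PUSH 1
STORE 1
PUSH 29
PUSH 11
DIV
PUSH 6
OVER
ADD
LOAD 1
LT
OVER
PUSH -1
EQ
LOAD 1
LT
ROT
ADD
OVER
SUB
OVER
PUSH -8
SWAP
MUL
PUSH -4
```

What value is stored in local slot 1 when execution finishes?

PUSH 1  : [1]
STORE 1 : []
PUSH 29 : [29]
PUSH 11 : [29, 11]
DIV     : [2]
PUSH 6  : [2, 6]
OVER    : [2, 6, 2]
ADD     : [2, 8]
LOAD 1  : [2, 8, 1]
LT      : [2, 0]
OVER    : [2, 0, 2]
PUSH -1 : [2, 0, 2, -1]
EQ      : [2, 0, 0]
LOAD 1  : [2, 0, 0, 1]
LT      : [2, 0, 1]
ROT     : [0, 1, 2]
ADD     : [0, 3]
OVER    : [0, 3, 0]
SUB     : [0, 3]
OVER    : [0, 3, 0]
PUSH -8 : [0, 3, 0, -8]
SWAP    : [0, 3, -8, 0]
MUL     : [0, 3, 0]
PUSH -4 : [0, 3, 0, -4]

1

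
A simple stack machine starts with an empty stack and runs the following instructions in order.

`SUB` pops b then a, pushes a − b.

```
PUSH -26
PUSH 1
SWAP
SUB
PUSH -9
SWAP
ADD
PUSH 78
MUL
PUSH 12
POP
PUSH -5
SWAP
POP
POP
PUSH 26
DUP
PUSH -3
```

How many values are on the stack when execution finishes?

PUSH -26 : -26
PUSH 1   : -26 1
SWAP     : 1 -26
SUB      : 27
PUSH -9  : 27 -9
SWAP     : -9 27
ADD      : 18
PUSH 78  : 18 78
MUL      : 1404
PUSH 12  : 1404 12
POP      : 1404
PUSH -5  : 1404 -5
SWAP     : -5 1404
POP      : -5
POP      : (empty)
PUSH 26  : 26
DUP      : 26 26
PUSH -3  : 26 26 -3

3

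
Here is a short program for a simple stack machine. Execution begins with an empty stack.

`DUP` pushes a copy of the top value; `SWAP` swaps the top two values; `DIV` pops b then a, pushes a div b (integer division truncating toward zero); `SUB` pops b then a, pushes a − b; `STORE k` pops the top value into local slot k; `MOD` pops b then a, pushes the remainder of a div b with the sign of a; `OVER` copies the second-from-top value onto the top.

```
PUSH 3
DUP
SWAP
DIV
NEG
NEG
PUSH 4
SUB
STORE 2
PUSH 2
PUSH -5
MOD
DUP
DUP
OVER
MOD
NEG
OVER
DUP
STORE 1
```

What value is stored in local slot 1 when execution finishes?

PUSH 3  : 3
DUP     : 3 3
SWAP    : 3 3
DIV     : 1
NEG     : -1
NEG     : 1
PUSH 4  : 1 4
SUB     : -3
STORE 2 : (empty)
PUSH 2  : 2
PUSH -5 : 2 -5
MOD     : 2
DUP     : 2 2
DUP     : 2 2 2
OVER    : 2 2 2 2
MOD     : 2 2 0
NEG     : 2 2 0
OVER    : 2 2 0 2
DUP     : 2 2 0 2 2
STORE 1 : 2 2 0 2

2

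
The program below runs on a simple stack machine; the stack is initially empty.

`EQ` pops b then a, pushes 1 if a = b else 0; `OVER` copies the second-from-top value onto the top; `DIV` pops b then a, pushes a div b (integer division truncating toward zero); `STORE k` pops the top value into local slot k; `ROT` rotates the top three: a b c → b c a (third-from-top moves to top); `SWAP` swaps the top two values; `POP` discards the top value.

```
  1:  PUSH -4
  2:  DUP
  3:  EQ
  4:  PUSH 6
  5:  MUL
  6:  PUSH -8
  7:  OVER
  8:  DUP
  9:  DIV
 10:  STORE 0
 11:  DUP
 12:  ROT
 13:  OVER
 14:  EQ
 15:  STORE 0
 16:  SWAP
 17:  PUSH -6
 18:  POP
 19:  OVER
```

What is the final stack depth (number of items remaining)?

PUSH -4 → [-4]
DUP     → [-4, -4]
EQ      → [1]
PUSH 6  → [1, 6]
MUL     → [6]
PUSH -8 → [6, -8]
OVER    → [6, -8, 6]
DUP     → [6, -8, 6, 6]
DIV     → [6, -8, 1]
STORE 0 → [6, -8]
DUP     → [6, -8, -8]
ROT     → [-8, -8, 6]
OVER    → [-8, -8, 6, -8]
EQ      → [-8, -8, 0]
STORE 0 → [-8, -8]
SWAP    → [-8, -8]
PUSH -6 → [-8, -8, -6]
POP     → [-8, -8]
OVER    → [-8, -8, -8]

3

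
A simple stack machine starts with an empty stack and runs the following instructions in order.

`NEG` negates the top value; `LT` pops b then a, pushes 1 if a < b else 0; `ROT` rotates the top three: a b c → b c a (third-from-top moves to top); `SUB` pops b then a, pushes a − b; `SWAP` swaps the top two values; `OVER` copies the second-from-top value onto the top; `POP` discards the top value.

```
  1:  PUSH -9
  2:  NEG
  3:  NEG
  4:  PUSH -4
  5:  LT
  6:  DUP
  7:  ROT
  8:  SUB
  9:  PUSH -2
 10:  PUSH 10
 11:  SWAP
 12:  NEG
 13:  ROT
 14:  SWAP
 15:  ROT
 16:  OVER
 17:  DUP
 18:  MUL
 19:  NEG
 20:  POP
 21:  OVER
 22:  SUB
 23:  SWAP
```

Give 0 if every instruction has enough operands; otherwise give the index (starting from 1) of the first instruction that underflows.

7

PUSH -9 -> -9
NEG     -> 9
NEG     -> -9
PUSH -4 -> -9 -4
LT      -> 1
DUP     -> 1 1
ROT  — needs 3 operands, stack has 2 → underflow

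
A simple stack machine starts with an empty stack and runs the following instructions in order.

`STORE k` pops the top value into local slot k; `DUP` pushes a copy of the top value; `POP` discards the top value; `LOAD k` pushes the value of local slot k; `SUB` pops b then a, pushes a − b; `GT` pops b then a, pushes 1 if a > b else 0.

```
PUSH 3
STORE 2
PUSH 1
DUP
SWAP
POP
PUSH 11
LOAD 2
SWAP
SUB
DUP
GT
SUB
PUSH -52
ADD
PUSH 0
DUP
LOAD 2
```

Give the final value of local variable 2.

3

PUSH 3   → [3]
STORE 2  → []
PUSH 1   → [1]
DUP      → [1, 1]
SWAP     → [1, 1]
POP      → [1]
PUSH 11  → [1, 11]
LOAD 2   → [1, 11, 3]
SWAP     → [1, 3, 11]
SUB      → [1, -8]
DUP      → [1, -8, -8]
GT       → [1, 0]
SUB      → [1]
PUSH -52 → [1, -52]
ADD      → [-51]
PUSH 0   → [-51, 0]
DUP      → [-51, 0, 0]
LOAD 2   → [-51, 0, 0, 3]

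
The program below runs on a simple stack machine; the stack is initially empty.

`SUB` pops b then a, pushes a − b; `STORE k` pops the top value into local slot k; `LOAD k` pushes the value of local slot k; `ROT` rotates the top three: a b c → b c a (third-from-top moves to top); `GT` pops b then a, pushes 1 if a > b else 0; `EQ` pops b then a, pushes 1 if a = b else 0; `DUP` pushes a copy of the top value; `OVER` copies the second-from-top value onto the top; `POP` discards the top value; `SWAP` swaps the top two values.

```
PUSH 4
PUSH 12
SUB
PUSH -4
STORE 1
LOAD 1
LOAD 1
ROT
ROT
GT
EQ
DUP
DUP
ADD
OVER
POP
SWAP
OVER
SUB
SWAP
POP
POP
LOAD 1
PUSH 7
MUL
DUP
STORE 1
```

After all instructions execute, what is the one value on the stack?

-28

PUSH 4   [4]
PUSH 12  [4, 12]
SUB      [-8]
PUSH -4  [-8, -4]
STORE 1  [-8]
LOAD 1   [-8, -4]
LOAD 1   [-8, -4, -4]
ROT      [-4, -4, -8]
ROT      [-4, -8, -4]
GT       [-4, 0]
EQ       [0]
DUP      [0, 0]
DUP      [0, 0, 0]
ADD      [0, 0]
OVER     [0, 0, 0]
POP      [0, 0]
SWAP     [0, 0]
OVER     [0, 0, 0]
SUB      [0, 0]
SWAP     [0, 0]
POP      [0]
POP      []
LOAD 1   [-4]
PUSH 7   [-4, 7]
MUL      [-28]
DUP      [-28, -28]
STORE 1  [-28]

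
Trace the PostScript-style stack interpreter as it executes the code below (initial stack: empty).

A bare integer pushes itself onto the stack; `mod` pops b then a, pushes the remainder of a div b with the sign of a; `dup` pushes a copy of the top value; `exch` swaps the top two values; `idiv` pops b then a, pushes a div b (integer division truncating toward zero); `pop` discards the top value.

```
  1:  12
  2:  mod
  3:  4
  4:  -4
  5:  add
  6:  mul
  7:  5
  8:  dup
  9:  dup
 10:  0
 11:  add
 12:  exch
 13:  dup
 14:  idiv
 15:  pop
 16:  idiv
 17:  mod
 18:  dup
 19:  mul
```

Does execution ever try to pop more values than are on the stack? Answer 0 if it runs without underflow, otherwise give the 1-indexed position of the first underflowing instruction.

2

12 → 12
mod  — needs 2 operands, stack has 1 → underflow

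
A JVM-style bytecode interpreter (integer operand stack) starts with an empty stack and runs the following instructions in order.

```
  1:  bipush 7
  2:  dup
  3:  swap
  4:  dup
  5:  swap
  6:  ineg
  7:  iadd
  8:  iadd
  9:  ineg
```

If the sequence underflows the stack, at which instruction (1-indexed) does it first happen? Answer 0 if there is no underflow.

0

bipush 7  [7]
dup       [7, 7]
swap      [7, 7]
dup       [7, 7, 7]
swap      [7, 7, 7]
ineg      [7, 7, -7]
iadd      [7, 0]
iadd      [7]
ineg      [-7]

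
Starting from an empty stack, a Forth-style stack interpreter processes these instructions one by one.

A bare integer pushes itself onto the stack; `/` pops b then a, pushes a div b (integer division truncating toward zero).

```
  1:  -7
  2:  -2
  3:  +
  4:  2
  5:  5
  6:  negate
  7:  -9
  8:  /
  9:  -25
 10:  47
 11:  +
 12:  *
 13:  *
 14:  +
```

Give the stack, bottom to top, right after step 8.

[-9, 2, 0]

-7     → [-7]
-2     → [-7, -2]
+      → [-9]
2      → [-9, 2]
5      → [-9, 2, 5]
negate → [-9, 2, -5]
-9     → [-9, 2, -5, -9]
/      → [-9, 2, 0]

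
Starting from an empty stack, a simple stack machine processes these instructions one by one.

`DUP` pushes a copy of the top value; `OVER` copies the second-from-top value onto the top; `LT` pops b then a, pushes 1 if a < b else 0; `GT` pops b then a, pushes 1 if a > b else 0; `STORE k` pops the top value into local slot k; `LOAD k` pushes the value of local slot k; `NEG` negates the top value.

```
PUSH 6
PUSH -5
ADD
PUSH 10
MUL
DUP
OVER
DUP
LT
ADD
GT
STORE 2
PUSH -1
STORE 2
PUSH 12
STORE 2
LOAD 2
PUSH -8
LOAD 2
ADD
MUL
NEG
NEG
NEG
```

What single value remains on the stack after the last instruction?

PUSH 6  -> 6
PUSH -5 -> 6 -5
ADD     -> 1
PUSH 10 -> 1 10
MUL     -> 10
DUP     -> 10 10
OVER    -> 10 10 10
DUP     -> 10 10 10 10
LT      -> 10 10 0
ADD     -> 10 10
GT      -> 0
STORE 2 -> (empty)
PUSH -1 -> -1
STORE 2 -> (empty)
PUSH 12 -> 12
STORE 2 -> (empty)
LOAD 2  -> 12
PUSH -8 -> 12 -8
LOAD 2  -> 12 -8 12
ADD     -> 12 4
MUL     -> 48
NEG     -> -48
NEG     -> 48
NEG     -> -48

-48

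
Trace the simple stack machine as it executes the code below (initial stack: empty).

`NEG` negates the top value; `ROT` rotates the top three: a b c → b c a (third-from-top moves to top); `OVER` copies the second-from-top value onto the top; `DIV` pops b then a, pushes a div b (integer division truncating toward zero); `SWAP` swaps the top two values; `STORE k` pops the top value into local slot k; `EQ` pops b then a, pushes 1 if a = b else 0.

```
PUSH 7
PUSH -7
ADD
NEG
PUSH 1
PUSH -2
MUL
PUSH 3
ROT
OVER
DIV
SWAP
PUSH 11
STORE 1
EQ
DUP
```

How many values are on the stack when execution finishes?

3

PUSH 7  -> [7]
PUSH -7 -> [7, -7]
ADD     -> [0]
NEG     -> [0]
PUSH 1  -> [0, 1]
PUSH -2 -> [0, 1, -2]
MUL     -> [0, -2]
PUSH 3  -> [0, -2, 3]
ROT     -> [-2, 3, 0]
OVER    -> [-2, 3, 0, 3]
DIV     -> [-2, 3, 0]
SWAP    -> [-2, 0, 3]
PUSH 11 -> [-2, 0, 3, 11]
STORE 1 -> [-2, 0, 3]
EQ      -> [-2, 0]
DUP     -> [-2, 0, 0]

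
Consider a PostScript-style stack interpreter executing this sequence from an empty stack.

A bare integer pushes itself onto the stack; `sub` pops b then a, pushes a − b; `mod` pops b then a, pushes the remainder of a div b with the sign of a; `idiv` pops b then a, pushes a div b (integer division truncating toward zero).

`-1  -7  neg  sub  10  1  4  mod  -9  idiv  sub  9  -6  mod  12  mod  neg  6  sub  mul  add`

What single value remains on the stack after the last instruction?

-1    [-1]
-7    [-1, -7]
neg   [-1, 7]
sub   [-8]
10    [-8, 10]
1     [-8, 10, 1]
4     [-8, 10, 1, 4]
mod   [-8, 10, 1]
-9    [-8, 10, 1, -9]
idiv  [-8, 10, 0]
sub   [-8, 10]
9     [-8, 10, 9]
-6    [-8, 10, 9, -6]
mod   [-8, 10, 3]
12    [-8, 10, 3, 12]
mod   [-8, 10, 3]
neg   [-8, 10, -3]
6     [-8, 10, -3, 6]
sub   [-8, 10, -9]
mul   [-8, -90]
add   [-98]

-98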